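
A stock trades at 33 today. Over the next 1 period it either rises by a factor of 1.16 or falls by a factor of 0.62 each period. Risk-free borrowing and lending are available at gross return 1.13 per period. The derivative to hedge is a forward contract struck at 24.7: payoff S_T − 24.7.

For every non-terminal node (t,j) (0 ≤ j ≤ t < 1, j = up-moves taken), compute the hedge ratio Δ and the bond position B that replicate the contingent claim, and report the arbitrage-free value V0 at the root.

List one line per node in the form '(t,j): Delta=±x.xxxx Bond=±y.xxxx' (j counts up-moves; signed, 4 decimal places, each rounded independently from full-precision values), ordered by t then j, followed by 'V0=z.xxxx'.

(0,0): Delta=1.0000 Bond=-21.8584
V0=11.1416

Under the risk-neutral measure, an up-move has probability p* = (R−d)/(u−d) = 0.9444 and values discount at R = 1.13.
Terminal values V(1,·): V(1,0)=-4.2400, V(1,1)=13.5800
  t=0,j=0: stock 33.0000 → up 38.2800 (V=13.5800), down 20.4600 (V=-4.2400). Price 11.1416; hedge Δ=1.0000, bond B=-21.8584.
Check: Δ(0,0)·S0 + B(0,0) = 11.1416 = V0.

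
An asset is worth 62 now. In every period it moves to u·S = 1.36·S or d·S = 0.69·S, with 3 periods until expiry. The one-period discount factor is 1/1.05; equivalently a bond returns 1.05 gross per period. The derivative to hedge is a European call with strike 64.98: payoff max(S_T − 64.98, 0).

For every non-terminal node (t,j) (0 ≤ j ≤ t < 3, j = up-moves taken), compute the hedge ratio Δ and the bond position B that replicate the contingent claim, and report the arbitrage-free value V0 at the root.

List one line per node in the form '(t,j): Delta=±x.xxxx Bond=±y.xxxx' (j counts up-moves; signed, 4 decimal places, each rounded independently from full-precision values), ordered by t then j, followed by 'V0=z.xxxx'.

The replicating-portfolio and risk-neutral prices coincide; use p* = (1.05−0.69)/(1.36−0.69) = 0.5373 for the latter.
Terminal values V(3,·): V(3,0)=0.0000, V(3,1)=0.0000, V(3,2)=14.1459, V(3,3)=90.9783
Node (2,0) S=29.5182: V=(p*·0.0000+(1−p*)·0.0000)/1.05=0.0000; Δ=(0.0000−0.0000)/(40.1448−20.3676)=0.0000; B=V−Δ·S=0.0000
Node (2,1) S=58.1808: V=(p*·14.1459+(1−p*)·0.0000)/1.05=7.2388; Δ=(14.1459−0.0000)/(79.1259−40.1448)=0.3629; B=V−Δ·S=-13.8744
Node (2,2) S=114.6752: V=(p*·90.9783+(1−p*)·14.1459)/1.05=52.7895; Δ=(90.9783−14.1459)/(155.9583−79.1259)=1.0000; B=V−Δ·S=-61.8857
Node (1,0) S=42.7800: V=(p*·7.2388+(1−p*)·0.0000)/1.05=3.7043; Δ=(7.2388−0.0000)/(58.1808−29.5182)=0.2526; B=V−Δ·S=-7.0999
Node (1,1) S=84.3200: V=(p*·52.7895+(1−p*)·7.2388)/1.05=30.2036; Δ=(52.7895−7.2388)/(114.6752−58.1808)=0.8063; B=V−Δ·S=-37.7824
Node (0,0) S=62.0000: V=(p*·30.2036+(1−p*)·3.7043)/1.05=17.0883; Δ=(30.2036−3.7043)/(84.3200−42.7800)=0.6379; B=V−Δ·S=-22.4629
Root portfolio cost Δ·62+B reproduces V0=17.0883.

(0,0): Delta=0.6379 Bond=-22.4629
(1,0): Delta=0.2526 Bond=-7.0999
(1,1): Delta=0.8063 Bond=-37.7824
(2,0): Delta=0.0000 Bond=0.0000
(2,1): Delta=0.3629 Bond=-13.8744
(2,2): Delta=1.0000 Bond=-61.8857
V0=17.0883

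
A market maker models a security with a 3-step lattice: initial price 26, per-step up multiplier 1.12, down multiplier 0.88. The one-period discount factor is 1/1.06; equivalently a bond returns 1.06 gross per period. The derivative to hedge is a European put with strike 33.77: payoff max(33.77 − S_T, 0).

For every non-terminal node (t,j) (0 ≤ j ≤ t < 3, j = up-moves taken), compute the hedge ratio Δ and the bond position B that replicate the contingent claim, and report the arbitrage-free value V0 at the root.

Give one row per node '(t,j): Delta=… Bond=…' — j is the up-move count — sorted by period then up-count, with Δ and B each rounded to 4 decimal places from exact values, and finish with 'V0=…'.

(0,0): Delta=-0.7787 Bond=23.5777
(1,0): Delta=-1.0000 Bond=30.0552
(1,1): Delta=-0.7208 Bond=23.3047
(2,0): Delta=-1.0000 Bond=31.8585
(2,1): Delta=-1.0000 Bond=31.8585
(2,2): Delta=-0.6476 Bond=22.3178
V0=3.3309

No-arbitrage ⇒ martingale measure with p* = (R−d)/(u−d) = 0.7500.
Terminal values V(3,·): V(3,0)=16.0517, V(3,1)=11.2195, V(3,2)=5.0693, V(3,3)=0.0000
  t=2,j=0: stock 20.1344 → up 22.5505 (V=11.2195), down 17.7183 (V=16.0517). Price 11.7241; hedge Δ=-1.0000, bond B=31.8585.
  t=2,j=1: stock 25.6256 → up 28.7007 (V=5.0693), down 22.5505 (V=11.2195). Price 6.2329; hedge Δ=-1.0000, bond B=31.8585.
  t=2,j=2: stock 32.6144 → up 36.5281 (V=0.0000), down 28.7007 (V=5.0693). Price 1.1956; hedge Δ=-0.6476, bond B=22.3178.
  t=1,j=0: stock 22.8800 → up 25.6256 (V=6.2329), down 20.1344 (V=11.7241). Price 7.1752; hedge Δ=-1.0000, bond B=30.0552.
  t=1,j=1: stock 29.1200 → up 32.6144 (V=1.1956), down 25.6256 (V=6.2329). Price 2.3160; hedge Δ=-0.7208, bond B=23.3047.
  t=0,j=0: stock 26.0000 → up 29.1200 (V=2.3160), down 22.8800 (V=7.1752). Price 3.3309; hedge Δ=-0.7787, bond B=23.5777.
Each (Δ,B) replicates both successor values, so the strategy is self-financing and V0 is arbitrage-free.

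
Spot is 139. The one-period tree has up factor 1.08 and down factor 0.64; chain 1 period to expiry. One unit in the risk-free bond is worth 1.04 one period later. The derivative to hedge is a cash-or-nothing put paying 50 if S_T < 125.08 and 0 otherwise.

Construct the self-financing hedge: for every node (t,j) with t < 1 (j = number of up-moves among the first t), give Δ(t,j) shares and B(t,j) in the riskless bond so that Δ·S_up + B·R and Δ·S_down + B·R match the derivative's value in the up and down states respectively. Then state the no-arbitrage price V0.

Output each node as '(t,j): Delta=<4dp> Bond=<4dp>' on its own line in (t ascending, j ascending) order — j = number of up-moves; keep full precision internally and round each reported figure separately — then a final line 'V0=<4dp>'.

Under the risk-neutral measure, an up-move has probability p* = (R−d)/(u−d) = 0.9091 and values discount at R = 1.04.
Payoff layer (t=1): V(1,0)=50.0000, V(1,1)=0.0000
(0,0): S=139.0000. Δ = (V_up−V_dn)/(S_up−S_dn) = (0.0000−50.0000)/(150.1200−88.9600) = -0.8175. V = [p*·0.0000 + (1−p*)·50.0000]/1.04 = 4.3706. B = V − Δ·S = 118.0070.
Self-financing check: at every node Δ·S+B equals the discounted successor values.

(0,0): Delta=-0.8175 Bond=118.0070
V0=4.3706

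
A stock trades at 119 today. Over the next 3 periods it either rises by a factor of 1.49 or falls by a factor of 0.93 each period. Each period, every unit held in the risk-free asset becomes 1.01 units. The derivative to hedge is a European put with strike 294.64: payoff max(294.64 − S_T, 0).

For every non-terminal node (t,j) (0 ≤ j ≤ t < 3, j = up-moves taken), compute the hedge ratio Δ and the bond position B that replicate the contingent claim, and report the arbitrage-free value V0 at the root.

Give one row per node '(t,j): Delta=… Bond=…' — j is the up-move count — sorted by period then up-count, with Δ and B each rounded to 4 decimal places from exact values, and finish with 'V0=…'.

Risk-neutral probability p* = (R−d)/(u−d) = (1.01−0.93)/(1.49−0.93) = 0.1429.
Terminal values V(3,·): V(3,0)=198.9215, V(3,1)=141.2846, V(3,2)=48.9415, V(3,3)=0.0000
Node (2,0) S=102.9231: V=(p*·141.2846+(1−p*)·198.9215)/1.01=188.7997; Δ=(141.2846−198.9215)/(153.3554−95.7185)=-1.0000; B=V−Δ·S=291.7228
Node (2,1) S=164.8983: V=(p*·48.9415+(1−p*)·141.2846)/1.01=126.8245; Δ=(48.9415−141.2846)/(245.6985−153.3554)=-1.0000; B=V−Δ·S=291.7228
Node (2,2) S=264.1919: V=(p*·0.0000+(1−p*)·48.9415)/1.01=41.5345; Δ=(0.0000−48.9415)/(393.6459−245.6985)=-0.3308; B=V−Δ·S=128.9301
Node (1,0) S=110.6700: V=(p*·126.8245+(1−p*)·188.7997)/1.01=178.1644; Δ=(126.8245−188.7997)/(164.8983−102.9231)=-1.0000; B=V−Δ·S=288.8344
Node (1,1) S=177.3100: V=(p*·41.5345+(1−p*)·126.8245)/1.01=113.5051; Δ=(41.5345−126.8245)/(264.1919−164.8983)=-0.8590; B=V−Δ·S=265.8086
Node (0,0) S=119.0000: V=(p*·113.5051+(1−p*)·178.1644)/1.01=167.2548; Δ=(113.5051−178.1644)/(177.3100−110.6700)=-0.9703; B=V−Δ·S=282.7178
The time-0 hedge costs 167.2548, which is the no-arbitrage price.

(0,0): Delta=-0.9703 Bond=282.7178
(1,0): Delta=-1.0000 Bond=288.8344
(1,1): Delta=-0.8590 Bond=265.8086
(2,0): Delta=-1.0000 Bond=291.7228
(2,1): Delta=-1.0000 Bond=291.7228
(2,2): Delta=-0.3308 Bond=128.9301
V0=167.2548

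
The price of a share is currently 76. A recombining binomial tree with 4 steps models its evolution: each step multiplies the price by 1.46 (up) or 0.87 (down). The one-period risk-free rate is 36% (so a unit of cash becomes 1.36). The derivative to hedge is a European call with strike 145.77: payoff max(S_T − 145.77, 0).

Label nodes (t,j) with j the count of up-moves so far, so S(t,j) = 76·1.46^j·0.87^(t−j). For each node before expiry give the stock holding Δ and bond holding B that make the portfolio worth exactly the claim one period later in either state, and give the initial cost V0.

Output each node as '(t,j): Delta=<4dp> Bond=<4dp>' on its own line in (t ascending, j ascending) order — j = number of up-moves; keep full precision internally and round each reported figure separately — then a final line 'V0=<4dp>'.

No-arbitrage ⇒ martingale measure with p* = (R−d)/(u−d) = 0.8305.
Terminal values V(4,·): V(4,0)=0.0000, V(4,1)=0.0000, V(4,2)=0.0000, V(4,3)=60.0044, V(4,4)=199.5526
Node (3,0) S=50.0462: V=(p*·0.0000+(1−p*)·0.0000)/1.36=0.0000; Δ=(0.0000−0.0000)/(73.0675−43.5402)=0.0000; B=V−Δ·S=0.0000
Node (3,1) S=83.9856: V=(p*·0.0000+(1−p*)·0.0000)/1.36=0.0000; Δ=(0.0000−0.0000)/(122.6190−73.0675)=0.0000; B=V−Δ·S=0.0000
Node (3,2) S=140.9414: V=(p*·60.0044+(1−p*)·0.0000)/1.36=36.6428; Δ=(60.0044−0.0000)/(205.7744−122.6190)=0.7216; B=V−Δ·S=-65.0596
Node (3,3) S=236.5223: V=(p*·199.5526+(1−p*)·60.0044)/1.36=129.3385; Δ=(199.5526−60.0044)/(345.3226−205.7744)=1.0000; B=V−Δ·S=-107.1838
Node (2,0) S=57.5244: V=(p*·0.0000+(1−p*)·0.0000)/1.36=0.0000; Δ=(0.0000−0.0000)/(83.9856−50.0462)=0.0000; B=V−Δ·S=0.0000
Node (2,1) S=96.5352: V=(p*·36.6428+(1−p*)·0.0000)/1.36=22.3766; Δ=(36.6428−0.0000)/(140.9414−83.9856)=0.6434; B=V−Δ·S=-39.7298
Node (2,2) S=162.0016: V=(p*·129.3385+(1−p*)·36.6428)/1.36=83.5495; Δ=(129.3385−36.6428)/(236.5223−140.9414)=0.9698; B=V−Δ·S=-73.5619
Node (1,0) S=66.1200: V=(p*·22.3766+(1−p*)·0.0000)/1.36=13.6647; Δ=(22.3766−0.0000)/(96.5352−57.5244)=0.5736; B=V−Δ·S=-24.2617
Node (1,1) S=110.9600: V=(p*·83.5495+(1−p*)·22.3766)/1.36=53.8097; Δ=(83.5495−22.3766)/(162.0016−96.5352)=0.9344; B=V−Δ·S=-49.8733
Node (0,0) S=76.0000: V=(p*·53.8097+(1−p*)·13.6647)/1.36=34.5629; Δ=(53.8097−13.6647)/(110.9600−66.1200)=0.8953; B=V−Δ·S=-33.4796
Self-financing check: at every node Δ·S+B equals the discounted successor values.

(0,0): Delta=0.8953 Bond=-33.4796
(1,0): Delta=0.5736 Bond=-24.2617
(1,1): Delta=0.9344 Bond=-49.8733
(2,0): Delta=0.0000 Bond=0.0000
(2,1): Delta=0.6434 Bond=-39.7298
(2,2): Delta=0.9698 Bond=-73.5619
(3,0): Delta=0.0000 Bond=0.0000
(3,1): Delta=0.0000 Bond=0.0000
(3,2): Delta=0.7216 Bond=-65.0596
(3,3): Delta=1.0000 Bond=-107.1838
V0=34.5629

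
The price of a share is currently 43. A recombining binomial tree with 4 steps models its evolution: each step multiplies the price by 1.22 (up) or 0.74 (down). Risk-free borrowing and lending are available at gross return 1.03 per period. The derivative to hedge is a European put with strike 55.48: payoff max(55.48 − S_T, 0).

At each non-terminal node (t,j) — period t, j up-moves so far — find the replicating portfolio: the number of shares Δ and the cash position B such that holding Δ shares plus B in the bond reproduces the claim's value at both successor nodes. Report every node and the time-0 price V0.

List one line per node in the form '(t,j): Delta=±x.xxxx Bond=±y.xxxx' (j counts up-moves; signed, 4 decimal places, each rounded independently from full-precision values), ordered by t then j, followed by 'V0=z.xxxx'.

(0,0): Delta=-0.5893 Bond=37.0568
(1,0): Delta=-0.9482 Bond=49.5875
(1,1): Delta=-0.4467 Bond=30.6871
(2,0): Delta=-1.0000 Bond=52.2952
(2,1): Delta=-0.9276 Bond=50.2757
(2,2): Delta=-0.2556 Bond=19.3770
(3,0): Delta=-1.0000 Bond=53.8641
(3,1): Delta=-1.0000 Bond=53.8641
(3,2): Delta=-0.8988 Bond=50.4211
(3,3): Delta=0.0000 Bond=0.0000
V0=11.7160

Under the risk-neutral measure, an up-move has probability p* = (R−d)/(u−d) = 0.6042 and values discount at R = 1.03.
Payoff layer (t=4): V(4,0)=42.5858, V(4,1)=34.2219, V(4,2)=20.4329, V(4,3)=0.0000, V(4,4)=0.0000
Node (3,0) S=17.4246: V=(p*·34.2219+(1−p*)·42.5858)/1.03=36.4394; Δ=(34.2219−42.5858)/(21.2581−12.8942)=-1.0000; B=V−Δ·S=53.8641
Node (3,1) S=28.7271: V=(p*·20.4329+(1−p*)·34.2219)/1.03=25.1370; Δ=(20.4329−34.2219)/(35.0471−21.2581)=-1.0000; B=V−Δ·S=53.8641
Node (3,2) S=47.3609: V=(p*·0.0000+(1−p*)·20.4329)/1.03=7.8525; Δ=(0.0000−20.4329)/(57.7803−35.0471)=-0.8988; B=V−Δ·S=50.4211
Node (3,3) S=78.0815: V=(p*·0.0000+(1−p*)·0.0000)/1.03=0.0000; Δ=(0.0000−0.0000)/(95.2594−57.7803)=0.0000; B=V−Δ·S=0.0000
Node (2,0) S=23.5468: V=(p*·25.1370+(1−p*)·36.4394)/1.03=28.7484; Δ=(25.1370−36.4394)/(28.7271−17.4246)=-1.0000; B=V−Δ·S=52.2952
Node (2,1) S=38.8204: V=(p*·7.8525+(1−p*)·25.1370)/1.03=14.2663; Δ=(7.8525−25.1370)/(47.3609−28.7271)=-0.9276; B=V−Δ·S=50.2757
Node (2,2) S=64.0012: V=(p*·0.0000+(1−p*)·7.8525)/1.03=3.0177; Δ=(0.0000−7.8525)/(78.0815−47.3609)=-0.2556; B=V−Δ·S=19.3770
Node (1,0) S=31.8200: V=(p*·14.2663+(1−p*)·28.7484)/1.03=19.4163; Δ=(14.2663−28.7484)/(38.8204−23.5468)=-0.9482; B=V−Δ·S=49.5875
Node (1,1) S=52.4600: V=(p*·3.0177+(1−p*)·14.2663)/1.03=7.2527; Δ=(3.0177−14.2663)/(64.0012−38.8204)=-0.4467; B=V−Δ·S=30.6871
Node (0,0) S=43.0000: V=(p*·7.2527+(1−p*)·19.4163)/1.03=11.7160; Δ=(7.2527−19.4163)/(52.4600−31.8200)=-0.5893; B=V−Δ·S=37.0568
The time-0 hedge costs 11.7160, which is the no-arbitrage price.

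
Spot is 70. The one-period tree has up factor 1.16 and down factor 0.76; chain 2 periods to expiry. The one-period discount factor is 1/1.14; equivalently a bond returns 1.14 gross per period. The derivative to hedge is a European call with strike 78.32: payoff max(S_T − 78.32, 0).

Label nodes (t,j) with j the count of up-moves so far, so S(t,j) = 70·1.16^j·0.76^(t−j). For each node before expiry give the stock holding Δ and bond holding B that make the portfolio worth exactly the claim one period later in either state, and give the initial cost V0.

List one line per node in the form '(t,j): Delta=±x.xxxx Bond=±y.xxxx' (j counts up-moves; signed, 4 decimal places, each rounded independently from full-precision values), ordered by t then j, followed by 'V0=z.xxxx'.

(0,0): Delta=0.4724 Bond=-22.0444
(1,0): Delta=0.0000 Bond=0.0000
(1,1): Delta=0.4887 Bond=-26.4533
V0=11.0222

Since d<R<u, set p* = (R−d)/(u−d) = 0.9500; price each node as the discounted p*-expectation of its children.
At expiry t=2: V(2,0)=0.0000, V(2,1)=0.0000, V(2,2)=15.8720
(1,0): S=53.2000. Δ = (V_up−V_dn)/(S_up−S_dn) = (0.0000−0.0000)/(61.7120−40.4320) = 0.0000. V = [p*·0.0000 + (1−p*)·0.0000]/1.14 = 0.0000. B = V − Δ·S = 0.0000.
(1,1): S=81.2000. Δ = (V_up−V_dn)/(S_up−S_dn) = (15.8720−0.0000)/(94.1920−61.7120) = 0.4887. V = [p*·15.8720 + (1−p*)·0.0000]/1.14 = 13.2267. B = V − Δ·S = -26.4533.
(0,0): S=70.0000. Δ = (V_up−V_dn)/(S_up−S_dn) = (13.2267−0.0000)/(81.2000−53.2000) = 0.4724. V = [p*·13.2267 + (1−p*)·0.0000]/1.14 = 11.0222. B = V − Δ·S = -22.0444.
Root portfolio cost Δ·70+B reproduces V0=11.0222.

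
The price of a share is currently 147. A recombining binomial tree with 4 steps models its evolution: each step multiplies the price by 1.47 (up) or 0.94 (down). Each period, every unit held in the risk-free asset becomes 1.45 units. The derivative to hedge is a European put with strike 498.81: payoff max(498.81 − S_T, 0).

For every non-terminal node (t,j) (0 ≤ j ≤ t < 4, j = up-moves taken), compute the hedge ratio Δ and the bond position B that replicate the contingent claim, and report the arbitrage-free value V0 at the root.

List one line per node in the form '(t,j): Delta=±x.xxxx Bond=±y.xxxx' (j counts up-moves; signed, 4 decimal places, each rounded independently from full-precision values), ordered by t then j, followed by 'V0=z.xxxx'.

(0,0): Delta=-0.2962 Bond=45.7733
(1,0): Delta=-1.0000 Bond=163.6180
(1,1): Delta=-0.2786 Bond=62.5577
(2,0): Delta=-1.0000 Bond=237.2461
(2,1): Delta=-1.0000 Bond=237.2461
(2,2): Delta=-0.2605 Bond=84.9621
(3,0): Delta=-1.0000 Bond=344.0069
(3,1): Delta=-1.0000 Bond=344.0069
(3,2): Delta=-1.0000 Bond=344.0069
(3,3): Delta=-0.2419 Bond=114.5358
V0=2.2273

Under the risk-neutral measure, an up-move has probability p* = (R−d)/(u−d) = 0.9623 and values discount at R = 1.45.
Terminal payoffs: V(4,0)=384.0399, V(4,1)=319.3291, V(4,2)=218.1324, V(4,3)=59.8781, V(4,4)=0.0000
(3,0): S=122.0958. Δ = (V_up−V_dn)/(S_up−S_dn) = (319.3291−384.0399)/(179.4809−114.7701) = -1.0000. V = [p*·319.3291 + (1−p*)·384.0399]/1.45 = 221.9110. B = V − Δ·S = 344.0069.
(3,1): S=190.9371. Δ = (V_up−V_dn)/(S_up−S_dn) = (218.1324−319.3291)/(280.6776−179.4809) = -1.0000. V = [p*·218.1324 + (1−p*)·319.3291]/1.45 = 153.0698. B = V − Δ·S = 344.0069.
(3,2): S=298.5932. Δ = (V_up−V_dn)/(S_up−S_dn) = (59.8781−218.1324)/(438.9319−280.6776) = -1.0000. V = [p*·59.8781 + (1−p*)·218.1324]/1.45 = 45.4137. B = V − Δ·S = 344.0069.
(3,3): S=466.9489. Δ = (V_up−V_dn)/(S_up−S_dn) = (0.0000−59.8781)/(686.4149−438.9319) = -0.2419. V = [p*·0.0000 + (1−p*)·59.8781]/1.45 = 1.5583. B = V − Δ·S = 114.5358.
(2,0): S=129.8892. Δ = (V_up−V_dn)/(S_up−S_dn) = (153.0698−221.9110)/(190.9371−122.0958) = -1.0000. V = [p*·153.0698 + (1−p*)·221.9110]/1.45 = 107.3569. B = V − Δ·S = 237.2461.
(2,1): S=203.1246. Δ = (V_up−V_dn)/(S_up−S_dn) = (45.4137−153.0698)/(298.5932−190.9371) = -1.0000. V = [p*·45.4137 + (1−p*)·153.0698]/1.45 = 34.1215. B = V − Δ·S = 237.2461.
(2,2): S=317.6523. Δ = (V_up−V_dn)/(S_up−S_dn) = (1.5583−45.4137)/(466.9489−298.5932) = -0.2605. V = [p*·1.5583 + (1−p*)·45.4137]/1.45 = 2.2160. B = V − Δ·S = 84.9621.
(1,0): S=138.1800. Δ = (V_up−V_dn)/(S_up−S_dn) = (34.1215−107.3569)/(203.1246−129.8892) = -1.0000. V = [p*·34.1215 + (1−p*)·107.3569]/1.45 = 25.4380. B = V − Δ·S = 163.6180.
(1,1): S=216.0900. Δ = (V_up−V_dn)/(S_up−S_dn) = (2.2160−34.1215)/(317.6523−203.1246) = -0.2786. V = [p*·2.2160 + (1−p*)·34.1215]/1.45 = 2.3586. B = V − Δ·S = 62.5577.
(0,0): S=147.0000. Δ = (V_up−V_dn)/(S_up−S_dn) = (2.3586−25.4380)/(216.0900−138.1800) = -0.2962. V = [p*·2.3586 + (1−p*)·25.4380]/1.45 = 2.2273. B = V − Δ·S = 45.7733.
Self-financing check: at every node Δ·S+B equals the discounted successor values.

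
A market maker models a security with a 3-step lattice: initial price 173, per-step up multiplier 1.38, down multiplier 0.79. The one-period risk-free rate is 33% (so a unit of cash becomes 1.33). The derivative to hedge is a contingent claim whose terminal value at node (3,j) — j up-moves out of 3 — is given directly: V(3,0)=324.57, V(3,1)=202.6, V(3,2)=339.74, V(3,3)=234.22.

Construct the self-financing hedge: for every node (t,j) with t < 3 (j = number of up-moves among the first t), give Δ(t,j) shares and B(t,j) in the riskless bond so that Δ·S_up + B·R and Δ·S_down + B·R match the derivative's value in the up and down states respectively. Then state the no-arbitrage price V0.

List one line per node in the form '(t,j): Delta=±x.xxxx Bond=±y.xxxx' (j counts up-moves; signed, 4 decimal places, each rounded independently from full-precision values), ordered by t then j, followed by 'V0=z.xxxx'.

(0,0): Delta=-0.3766 Bond=174.0178
(1,0): Delta=1.0740 Bond=33.1903
(1,1): Delta=-0.4535 Bond=249.8005
(2,0): Delta=-1.9147 Bond=366.8314
(2,1): Delta=1.2324 Bond=14.2646
(2,2): Delta=-0.5428 Bond=361.6763
V0=108.8669

No-arbitrage ⇒ martingale measure with p* = (R−d)/(u−d) = 0.9153.
Terminal payoffs: V(3,0)=324.5700, V(3,1)=202.6000, V(3,2)=339.7400, V(3,3)=234.2200
  t=2,j=0: stock 107.9693 → up 148.9976 (V=202.6000), down 85.2957 (V=324.5700). Price 160.1026; hedge Δ=-1.9147, bond B=366.8314.
  t=2,j=1: stock 188.6046 → up 260.2743 (V=339.7400), down 148.9976 (V=202.6000). Price 246.7052; hedge Δ=1.2324, bond B=14.2646.
  t=2,j=2: stock 329.4612 → up 454.6565 (V=234.2200), down 260.2743 (V=339.7400). Price 182.8289; hedge Δ=-0.5428, bond B=361.6763.
  t=1,j=0: stock 136.6700 → up 188.6046 (V=246.7052), down 107.9693 (V=160.1026). Price 179.9745; hedge Δ=1.0740, bond B=33.1903.
  t=1,j=1: stock 238.7400 → up 329.4612 (V=182.8289), down 188.6046 (V=246.7052). Price 141.5354; hedge Δ=-0.4535, bond B=249.8005.
  t=0,j=0: stock 173.0000 → up 238.7400 (V=141.5354), down 136.6700 (V=179.9745). Price 108.8669; hedge Δ=-0.3766, bond B=174.0178.
Each (Δ,B) replicates both successor values, so the strategy is self-financing and V0 is arbitrage-free.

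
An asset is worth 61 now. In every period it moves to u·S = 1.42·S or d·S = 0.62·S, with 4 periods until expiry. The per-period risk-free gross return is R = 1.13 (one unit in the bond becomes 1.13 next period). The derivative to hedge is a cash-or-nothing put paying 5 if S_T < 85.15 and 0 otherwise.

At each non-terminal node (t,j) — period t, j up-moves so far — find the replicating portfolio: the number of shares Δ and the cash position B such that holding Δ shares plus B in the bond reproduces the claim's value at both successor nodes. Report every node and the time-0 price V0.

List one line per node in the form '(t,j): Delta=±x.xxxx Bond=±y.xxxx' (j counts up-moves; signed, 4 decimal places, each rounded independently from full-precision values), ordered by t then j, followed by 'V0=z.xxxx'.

(0,0): Delta=-0.0314 Bond=3.3225
(1,0): Delta=-0.0526 Bond=4.5567
(1,1): Delta=-0.0261 Bond=3.2982
(2,0): Delta=0.0000 Bond=3.9157
(2,1): Delta=-0.0657 Bond=5.8504
(2,2): Delta=-0.0163 Bond=2.5195
(3,0): Delta=0.0000 Bond=4.4248
(3,1): Delta=0.0000 Bond=4.4248
(3,2): Delta=-0.0820 Bond=7.8540
(3,3): Delta=0.0000 Bond=0.0000
V0=1.4081

Since d<R<u, set p* = (R−d)/(u−d) = 0.6375; price each node as the discounted p*-expectation of its children.
Terminal values V(4,·): V(4,0)=5.0000, V(4,1)=5.0000, V(4,2)=5.0000, V(4,3)=0.0000, V(4,4)=0.0000
  t=3,j=0: stock 14.5380 → up 20.6440 (V=5.0000), down 9.0136 (V=5.0000). Price 4.4248; hedge Δ=0.0000, bond B=4.4248.
  t=3,j=1: stock 33.2967 → up 47.2814 (V=5.0000), down 20.6440 (V=5.0000). Price 4.4248; hedge Δ=0.0000, bond B=4.4248.
  t=3,j=2: stock 76.2602 → up 108.2896 (V=0.0000), down 47.2814 (V=5.0000). Price 1.6040; hedge Δ=-0.0820, bond B=7.8540.
  t=3,j=3: stock 174.6606 → up 248.0180 (V=0.0000), down 108.2896 (V=0.0000). Price 0.0000; hedge Δ=0.0000, bond B=0.0000.
  t=2,j=0: stock 23.4484 → up 33.2967 (V=4.4248), down 14.5380 (V=4.4248). Price 3.9157; hedge Δ=0.0000, bond B=3.9157.
  t=2,j=1: stock 53.7044 → up 76.2602 (V=1.6040), down 33.2967 (V=4.4248). Price 2.3244; hedge Δ=-0.0657, bond B=5.8504.
  t=2,j=2: stock 123.0004 → up 174.6606 (V=0.0000), down 76.2602 (V=1.6040). Price 0.5146; hedge Δ=-0.0163, bond B=2.5195.
  t=1,j=0: stock 37.8200 → up 53.7044 (V=2.3244), down 23.4484 (V=3.9157). Price 2.5675; hedge Δ=-0.0526, bond B=4.5567.
  t=1,j=1: stock 86.6200 → up 123.0004 (V=0.5146), down 53.7044 (V=2.3244). Price 1.0359; hedge Δ=-0.0261, bond B=3.2982.
  t=0,j=0: stock 61.0000 → up 86.6200 (V=1.0359), down 37.8200 (V=2.5675). Price 1.4081; hedge Δ=-0.0314, bond B=3.3225.
Root portfolio cost Δ·61+B reproduces V0=1.4081.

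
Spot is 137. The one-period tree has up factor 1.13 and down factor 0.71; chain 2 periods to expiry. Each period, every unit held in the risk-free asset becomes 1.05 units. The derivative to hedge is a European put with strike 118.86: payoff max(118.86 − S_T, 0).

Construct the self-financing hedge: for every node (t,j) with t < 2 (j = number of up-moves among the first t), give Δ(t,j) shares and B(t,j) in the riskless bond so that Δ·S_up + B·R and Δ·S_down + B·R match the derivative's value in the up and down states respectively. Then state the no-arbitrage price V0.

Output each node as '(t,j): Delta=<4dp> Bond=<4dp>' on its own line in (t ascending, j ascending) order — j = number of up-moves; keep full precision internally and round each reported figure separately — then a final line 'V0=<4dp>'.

Under the risk-neutral measure, an up-move has probability p* = (R−d)/(u−d) = 0.8095 and values discount at R = 1.05.
At expiry t=2: V(2,0)=49.7983, V(2,1)=8.9449, V(2,2)=0.0000
(1,0): S=97.2700. Δ = (V_up−V_dn)/(S_up−S_dn) = (8.9449−49.7983)/(109.9151−69.0617) = -1.0000. V = [p*·8.9449 + (1−p*)·49.7983]/1.05 = 15.9300. B = V − Δ·S = 113.2000.
(1,1): S=154.8100. Δ = (V_up−V_dn)/(S_up−S_dn) = (0.0000−8.9449)/(174.9353−109.9151) = -0.1376. V = [p*·0.0000 + (1−p*)·8.9449]/1.05 = 1.6227. B = V − Δ·S = 22.9200.
(0,0): S=137.0000. Δ = (V_up−V_dn)/(S_up−S_dn) = (1.6227−15.9300)/(154.8100−97.2700) = -0.2487. V = [p*·1.6227 + (1−p*)·15.9300]/1.05 = 4.1408. B = V − Δ·S = 38.2059.
Root portfolio cost Δ·137+B reproduces V0=4.1408.

(0,0): Delta=-0.2487 Bond=38.2059
(1,0): Delta=-1.0000 Bond=113.2000
(1,1): Delta=-0.1376 Bond=22.9200
V0=4.1408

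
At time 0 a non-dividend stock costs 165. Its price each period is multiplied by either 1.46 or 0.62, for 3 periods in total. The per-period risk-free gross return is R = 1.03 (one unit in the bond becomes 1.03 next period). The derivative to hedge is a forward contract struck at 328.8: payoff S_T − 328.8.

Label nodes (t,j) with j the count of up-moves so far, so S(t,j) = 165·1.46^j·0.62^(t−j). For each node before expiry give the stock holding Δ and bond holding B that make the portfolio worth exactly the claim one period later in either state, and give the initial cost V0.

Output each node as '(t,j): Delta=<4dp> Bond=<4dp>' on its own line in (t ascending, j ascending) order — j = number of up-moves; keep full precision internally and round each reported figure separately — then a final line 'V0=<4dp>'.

Risk-neutral probability p* = (R−d)/(u−d) = (1.03−0.62)/(1.46−0.62) = 0.4881.
Payoff layer (t=3): V(3,0)=-289.4759, V(3,1)=-236.1980, V(3,2)=-110.7373, V(3,3)=184.7024
Node (2,0) S=63.4260: V=(p*·-236.1980+(1−p*)·-289.4759)/1.03=-255.7973; Δ=(-236.1980−-289.4759)/(92.6020−39.3241)=1.0000; B=V−Δ·S=-319.2233
Node (2,1) S=149.3580: V=(p*·-110.7373+(1−p*)·-236.1980)/1.03=-169.8653; Δ=(-110.7373−-236.1980)/(218.0627−92.6020)=1.0000; B=V−Δ·S=-319.2233
Node (2,2) S=351.7140: V=(p*·184.7024+(1−p*)·-110.7373)/1.03=32.4907; Δ=(184.7024−-110.7373)/(513.5024−218.0627)=1.0000; B=V−Δ·S=-319.2233
Node (1,0) S=102.3000: V=(p*·-169.8653+(1−p*)·-255.7973)/1.03=-207.6255; Δ=(-169.8653−-255.7973)/(149.3580−63.4260)=1.0000; B=V−Δ·S=-309.9255
Node (1,1) S=240.9000: V=(p*·32.4907+(1−p*)·-169.8653)/1.03=-69.0255; Δ=(32.4907−-169.8653)/(351.7140−149.3580)=1.0000; B=V−Δ·S=-309.9255
Node (0,0) S=165.0000: V=(p*·-69.0255+(1−p*)·-207.6255)/1.03=-135.8986; Δ=(-69.0255−-207.6255)/(240.9000−102.3000)=1.0000; B=V−Δ·S=-300.8986
Each (Δ,B) replicates both successor values, so the strategy is self-financing and V0 is arbitrage-free.

(0,0): Delta=1.0000 Bond=-300.8986
(1,0): Delta=1.0000 Bond=-309.9255
(1,1): Delta=1.0000 Bond=-309.9255
(2,0): Delta=1.0000 Bond=-319.2233
(2,1): Delta=1.0000 Bond=-319.2233
(2,2): Delta=1.0000 Bond=-319.2233
V0=-135.8986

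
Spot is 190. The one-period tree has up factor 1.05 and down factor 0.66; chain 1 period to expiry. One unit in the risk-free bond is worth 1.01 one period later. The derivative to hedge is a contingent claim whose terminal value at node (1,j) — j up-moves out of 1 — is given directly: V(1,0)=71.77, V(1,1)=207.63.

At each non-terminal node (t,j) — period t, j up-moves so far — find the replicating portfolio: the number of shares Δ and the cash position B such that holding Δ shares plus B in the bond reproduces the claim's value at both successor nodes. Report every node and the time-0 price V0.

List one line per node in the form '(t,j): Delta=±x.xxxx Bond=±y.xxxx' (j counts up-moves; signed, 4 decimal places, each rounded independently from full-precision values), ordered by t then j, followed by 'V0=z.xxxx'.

(0,0): Delta=1.8335 Bond=-156.5811
V0=191.7779

Risk-neutral probability p* = (R−d)/(u−d) = (1.01−0.66)/(1.05−0.66) = 0.8974.
At expiry t=1: V(1,0)=71.7700, V(1,1)=207.6300
Node (0,0) S=190.0000: V=(p*·207.6300+(1−p*)·71.7700)/1.01=191.7779; Δ=(207.6300−71.7700)/(199.5000−125.4000)=1.8335; B=V−Δ·S=-156.5811
The time-0 hedge costs 191.7779, which is the no-arbitrage price.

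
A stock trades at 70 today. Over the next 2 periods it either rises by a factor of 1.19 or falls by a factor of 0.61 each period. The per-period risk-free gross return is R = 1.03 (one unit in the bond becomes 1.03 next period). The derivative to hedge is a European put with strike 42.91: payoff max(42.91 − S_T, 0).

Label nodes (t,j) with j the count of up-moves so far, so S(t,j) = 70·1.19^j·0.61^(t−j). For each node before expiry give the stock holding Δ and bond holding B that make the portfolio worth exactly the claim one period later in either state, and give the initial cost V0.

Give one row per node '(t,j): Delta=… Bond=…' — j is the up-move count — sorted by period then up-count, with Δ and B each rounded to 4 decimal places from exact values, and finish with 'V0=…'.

No-arbitrage ⇒ martingale measure with p* = (R−d)/(u−d) = 0.7241.
Terminal values V(2,·): V(2,0)=16.8630, V(2,1)=0.0000, V(2,2)=0.0000
  t=1,j=0: stock 42.7000 → up 50.8130 (V=0.0000), down 26.0470 (V=16.8630). Price 4.5164; hedge Δ=-0.6809, bond B=33.5905.
  t=1,j=1: stock 83.3000 → up 99.1270 (V=0.0000), down 50.8130 (V=0.0000). Price 0.0000; hedge Δ=0.0000, bond B=0.0000.
  t=0,j=0: stock 70.0000 → up 83.3000 (V=0.0000), down 42.7000 (V=4.5164). Price 1.2096; hedge Δ=-0.1112, bond B=8.9965.
Self-financing check: at every node Δ·S+B equals the discounted successor values.

(0,0): Delta=-0.1112 Bond=8.9965
(1,0): Delta=-0.6809 Bond=33.5905
(1,1): Delta=0.0000 Bond=0.0000
V0=1.2096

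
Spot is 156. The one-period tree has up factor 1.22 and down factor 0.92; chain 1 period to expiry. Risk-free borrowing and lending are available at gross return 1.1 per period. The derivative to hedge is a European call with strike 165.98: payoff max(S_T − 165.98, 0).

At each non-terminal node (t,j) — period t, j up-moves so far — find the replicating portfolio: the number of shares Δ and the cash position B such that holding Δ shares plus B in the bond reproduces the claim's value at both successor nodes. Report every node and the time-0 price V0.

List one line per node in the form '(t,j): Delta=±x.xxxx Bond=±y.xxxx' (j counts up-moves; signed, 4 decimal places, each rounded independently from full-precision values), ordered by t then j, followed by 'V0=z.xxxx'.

Risk-neutral probability p* = (R−d)/(u−d) = (1.1−0.92)/(1.22−0.92) = 0.6000.
Terminal payoffs: V(1,0)=0.0000, V(1,1)=24.3400
  t=0,j=0: stock 156.0000 → up 190.3200 (V=24.3400), down 143.5200 (V=0.0000). Price 13.2764; hedge Δ=0.5201, bond B=-67.8570.
Check: Δ(0,0)·S0 + B(0,0) = 13.2764 = V0.

(0,0): Delta=0.5201 Bond=-67.8570
V0=13.2764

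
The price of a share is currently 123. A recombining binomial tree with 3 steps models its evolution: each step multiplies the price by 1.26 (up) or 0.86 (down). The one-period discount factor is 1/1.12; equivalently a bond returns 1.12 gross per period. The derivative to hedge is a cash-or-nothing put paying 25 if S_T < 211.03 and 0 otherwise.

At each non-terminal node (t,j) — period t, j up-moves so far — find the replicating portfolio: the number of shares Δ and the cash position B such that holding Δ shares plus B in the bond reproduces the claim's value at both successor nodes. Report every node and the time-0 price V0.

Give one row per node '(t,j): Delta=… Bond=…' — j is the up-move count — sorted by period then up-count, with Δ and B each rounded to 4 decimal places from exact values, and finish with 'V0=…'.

(0,0): Delta=-0.1711 Bond=33.9586
(1,0): Delta=0.0000 Bond=19.9298
(1,1): Delta=-0.2340 Bond=47.7818
(2,0): Delta=0.0000 Bond=22.3214
(2,1): Delta=0.0000 Bond=22.3214
(2,2): Delta=-0.3201 Bond=70.3125
V0=12.9077

Since d<R<u, set p* = (R−d)/(u−d) = 0.6500; price each node as the discounted p*-expectation of its children.
At expiry t=3: V(3,0)=25.0000, V(3,1)=25.0000, V(3,2)=25.0000, V(3,3)=0.0000
(2,0): S=90.9708. Δ = (V_up−V_dn)/(S_up−S_dn) = (25.0000−25.0000)/(114.6232−78.2349) = 0.0000. V = [p*·25.0000 + (1−p*)·25.0000]/1.12 = 22.3214. B = V − Δ·S = 22.3214.
(2,1): S=133.2828. Δ = (V_up−V_dn)/(S_up−S_dn) = (25.0000−25.0000)/(167.9363−114.6232) = 0.0000. V = [p*·25.0000 + (1−p*)·25.0000]/1.12 = 22.3214. B = V − Δ·S = 22.3214.
(2,2): S=195.2748. Δ = (V_up−V_dn)/(S_up−S_dn) = (0.0000−25.0000)/(246.0462−167.9363) = -0.3201. V = [p*·0.0000 + (1−p*)·25.0000]/1.12 = 7.8125. B = V − Δ·S = 70.3125.
(1,0): S=105.7800. Δ = (V_up−V_dn)/(S_up−S_dn) = (22.3214−22.3214)/(133.2828−90.9708) = 0.0000. V = [p*·22.3214 + (1−p*)·22.3214]/1.12 = 19.9298. B = V − Δ·S = 19.9298.
(1,1): S=154.9800. Δ = (V_up−V_dn)/(S_up−S_dn) = (7.8125−22.3214)/(195.2748−133.2828) = -0.2340. V = [p*·7.8125 + (1−p*)·22.3214]/1.12 = 11.5095. B = V − Δ·S = 47.7818.
(0,0): S=123.0000. Δ = (V_up−V_dn)/(S_up−S_dn) = (11.5095−19.9298)/(154.9800−105.7800) = -0.1711. V = [p*·11.5095 + (1−p*)·19.9298]/1.12 = 12.9077. B = V − Δ·S = 33.9586.
Self-financing check: at every node Δ·S+B equals the discounted successor values.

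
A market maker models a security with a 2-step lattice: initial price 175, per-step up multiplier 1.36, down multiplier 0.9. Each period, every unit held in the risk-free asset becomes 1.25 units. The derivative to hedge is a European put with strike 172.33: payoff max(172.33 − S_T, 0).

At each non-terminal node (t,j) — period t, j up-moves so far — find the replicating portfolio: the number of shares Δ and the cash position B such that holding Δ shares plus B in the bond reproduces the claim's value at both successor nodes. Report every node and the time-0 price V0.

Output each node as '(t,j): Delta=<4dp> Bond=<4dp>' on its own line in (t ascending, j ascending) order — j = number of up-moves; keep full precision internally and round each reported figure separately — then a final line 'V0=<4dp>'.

(0,0): Delta=-0.0727 Bond=13.8367
(1,0): Delta=-0.4221 Bond=72.3283
(1,1): Delta=0.0000 Bond=0.0000
V0=1.1191

The replicating-portfolio and risk-neutral prices coincide; use p* = (1.25−0.9)/(1.36−0.9) = 0.7609 for the latter.
Payoff layer (t=2): V(2,0)=30.5800, V(2,1)=0.0000, V(2,2)=0.0000
Node (1,0) S=157.5000: V=(p*·0.0000+(1−p*)·30.5800)/1.25=5.8501; Δ=(0.0000−30.5800)/(214.2000−141.7500)=-0.4221; B=V−Δ·S=72.3283
Node (1,1) S=238.0000: V=(p*·0.0000+(1−p*)·0.0000)/1.25=0.0000; Δ=(0.0000−0.0000)/(323.6800−214.2000)=0.0000; B=V−Δ·S=0.0000
Node (0,0) S=175.0000: V=(p*·0.0000+(1−p*)·5.8501)/1.25=1.1191; Δ=(0.0000−5.8501)/(238.0000−157.5000)=-0.0727; B=V−Δ·S=13.8367
Self-financing check: at every node Δ·S+B equals the discounted successor values.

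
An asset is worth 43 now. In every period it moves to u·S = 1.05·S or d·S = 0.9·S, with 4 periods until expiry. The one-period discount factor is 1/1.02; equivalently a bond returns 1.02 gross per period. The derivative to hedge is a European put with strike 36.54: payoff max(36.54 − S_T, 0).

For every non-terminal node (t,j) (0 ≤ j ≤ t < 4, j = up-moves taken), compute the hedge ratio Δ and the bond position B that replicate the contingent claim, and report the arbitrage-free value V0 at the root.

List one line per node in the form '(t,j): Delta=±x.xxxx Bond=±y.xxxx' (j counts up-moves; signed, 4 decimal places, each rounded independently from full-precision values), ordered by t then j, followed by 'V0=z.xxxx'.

(0,0): Delta=-0.0563 Bond=2.5209
(1,0): Delta=-0.2232 Bond=9.0303
(1,1): Delta=-0.0206 Bond=0.9566
(2,0): Delta=-0.7208 Bond=26.5394
(2,1): Delta=-0.1166 Bond=4.8788
(2,2): Delta=0.0000 Bond=0.0000
(3,0): Delta=-1.0000 Bond=35.8235
(3,1): Delta=-0.6609 Bond=24.8819
(3,2): Delta=0.0000 Bond=0.0000
(3,3): Delta=0.0000 Bond=0.0000
V0=0.0981

Under the risk-neutral measure, an up-move has probability p* = (R−d)/(u−d) = 0.8000 and values discount at R = 1.02.
Terminal payoffs: V(4,0)=8.3277, V(4,1)=3.6256, V(4,2)=0.0000, V(4,3)=0.0000, V(4,4)=0.0000
  t=3,j=0: stock 31.3470 → up 32.9144 (V=3.6256), down 28.2123 (V=8.3277). Price 4.4765; hedge Δ=-1.0000, bond B=35.8235.
  t=3,j=1: stock 36.5715 → up 38.4001 (V=0.0000), down 32.9143 (V=3.6256). Price 0.7109; hedge Δ=-0.6609, bond B=24.8819.
  t=3,j=2: stock 42.6668 → up 44.8001 (V=0.0000), down 38.4001 (V=0.0000). Price 0.0000; hedge Δ=0.0000, bond B=0.0000.
  t=3,j=3: stock 49.7779 → up 52.2668 (V=0.0000), down 44.8001 (V=0.0000). Price 0.0000; hedge Δ=0.0000, bond B=0.0000.
  t=2,j=0: stock 34.8300 → up 36.5715 (V=0.7109), down 31.3470 (V=4.4765). Price 1.4353; hedge Δ=-0.7208, bond B=26.5394.
  t=2,j=1: stock 40.6350 → up 42.6668 (V=0.0000), down 36.5715 (V=0.7109). Price 0.1394; hedge Δ=-0.1166, bond B=4.8788.
  t=2,j=2: stock 47.4075 → up 49.7779 (V=0.0000), down 42.6668 (V=0.0000). Price 0.0000; hedge Δ=0.0000, bond B=0.0000.
  t=1,j=0: stock 38.7000 → up 40.6350 (V=0.1394), down 34.8300 (V=1.4353). Price 0.3908; hedge Δ=-0.2232, bond B=9.0303.
  t=1,j=1: stock 45.1500 → up 47.4075 (V=0.0000), down 40.6350 (V=0.1394). Price 0.0273; hedge Δ=-0.0206, bond B=0.9566.
  t=0,j=0: stock 43.0000 → up 45.1500 (V=0.0273), down 38.7000 (V=0.3908). Price 0.0981; hedge Δ=-0.0563, bond B=2.5209.
Each (Δ,B) replicates both successor values, so the strategy is self-financing and V0 is arbitrage-free.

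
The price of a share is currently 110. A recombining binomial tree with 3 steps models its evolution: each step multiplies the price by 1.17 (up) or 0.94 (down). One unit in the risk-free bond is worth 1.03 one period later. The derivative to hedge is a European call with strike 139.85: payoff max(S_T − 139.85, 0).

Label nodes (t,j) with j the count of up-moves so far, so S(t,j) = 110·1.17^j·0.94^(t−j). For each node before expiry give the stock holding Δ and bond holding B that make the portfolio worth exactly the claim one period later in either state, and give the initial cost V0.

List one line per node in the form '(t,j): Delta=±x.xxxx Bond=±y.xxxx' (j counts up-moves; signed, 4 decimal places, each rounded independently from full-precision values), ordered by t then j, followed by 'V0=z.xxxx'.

Since d<R<u, set p* = (R−d)/(u−d) = 0.3913; price each node as the discounted p*-expectation of its children.
Payoff layer (t=3): V(3,0)=0.0000, V(3,1)=0.0000, V(3,2)=1.6943, V(3,3)=36.3274
Node (2,0) S=97.1960: V=(p*·0.0000+(1−p*)·0.0000)/1.03=0.0000; Δ=(0.0000−0.0000)/(113.7193−91.3642)=0.0000; B=V−Δ·S=0.0000
Node (2,1) S=120.9780: V=(p*·1.6943+(1−p*)·0.0000)/1.03=0.6437; Δ=(1.6943−0.0000)/(141.5443−113.7193)=0.0609; B=V−Δ·S=-6.7227
Node (2,2) S=150.5790: V=(p*·36.3274+(1−p*)·1.6943)/1.03=14.8023; Δ=(36.3274−1.6943)/(176.1774−141.5443)=1.0000; B=V−Δ·S=-135.7767
Node (1,0) S=103.4000: V=(p*·0.6437+(1−p*)·0.0000)/1.03=0.2445; Δ=(0.6437−0.0000)/(120.9780−97.1960)=0.0271; B=V−Δ·S=-2.5540
Node (1,1) S=128.7000: V=(p*·14.8023+(1−p*)·0.6437)/1.03=6.0039; Δ=(14.8023−0.6437)/(150.5790−120.9780)=0.4783; B=V−Δ·S=-55.5554
Node (0,0) S=110.0000: V=(p*·6.0039+(1−p*)·0.2445)/1.03=2.4254; Δ=(6.0039−0.2445)/(128.7000−103.4000)=0.2276; B=V−Δ·S=-22.6152
Check: Δ(0,0)·S0 + B(0,0) = 2.4254 = V0.

(0,0): Delta=0.2276 Bond=-22.6152
(1,0): Delta=0.0271 Bond=-2.5540
(1,1): Delta=0.4783 Bond=-55.5554
(2,0): Delta=0.0000 Bond=0.0000
(2,1): Delta=0.0609 Bond=-6.7227
(2,2): Delta=1.0000 Bond=-135.7767
V0=2.4254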